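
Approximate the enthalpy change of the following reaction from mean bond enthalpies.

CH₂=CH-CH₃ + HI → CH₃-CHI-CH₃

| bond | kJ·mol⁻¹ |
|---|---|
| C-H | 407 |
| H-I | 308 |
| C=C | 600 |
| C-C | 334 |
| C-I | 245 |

ΔH ≈ −78 kJ

Bonds broken (reactants):
  C-C: 1 × 334 = 334
  C-H: 6 × 407 = 2442
  C=C: 1 × 600 = 600
  H-I: 1 × 308 = 308
  Σ(broken) = 3684 kJ
Bonds formed (products):
  C-C: 2 × 334 = 668
  C-H: 7 × 407 = 2849
  C-I: 1 × 245 = 245
  Σ(formed) = 3762 kJ
ΔH = Σ(broken) − Σ(formed) = 3684 − 3762 = −78 kJ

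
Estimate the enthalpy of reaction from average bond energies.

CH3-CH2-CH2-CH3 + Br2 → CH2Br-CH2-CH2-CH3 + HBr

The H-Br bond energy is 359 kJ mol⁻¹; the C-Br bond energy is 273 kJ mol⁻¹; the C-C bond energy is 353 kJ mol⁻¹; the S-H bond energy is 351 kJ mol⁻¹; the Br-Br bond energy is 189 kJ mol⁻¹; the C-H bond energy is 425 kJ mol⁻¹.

ΔH ≈ −18 kJ

Bonds broken (reactants):
  Br-Br: 1 × 189 = 189
  C-C: 3 × 353 = 1059
  C-H: 10 × 425 = 4250
  Σ(broken) = 5498 kJ
Bonds formed (products):
  C-Br: 1 × 273 = 273
  C-C: 3 × 353 = 1059
  C-H: 9 × 425 = 3825
  H-Br: 1 × 359 = 359
  Σ(formed) = 5516 kJ
ΔH = Σ(broken) − Σ(formed) = 5498 − 5516 = −18 kJ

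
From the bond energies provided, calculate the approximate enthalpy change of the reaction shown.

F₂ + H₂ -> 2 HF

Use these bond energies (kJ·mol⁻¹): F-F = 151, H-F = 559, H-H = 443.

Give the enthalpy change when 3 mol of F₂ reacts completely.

Bonds broken (reactants):
  F-F: 1 × 151 = 151
  H-H: 1 × 443 = 443
  Σ(broken) = 594 kJ
Bonds formed (products):
  H-F: 2 × 559 = 1118
  Σ(formed) = 1118 kJ
ΔH = Σ(broken) − Σ(formed) = 594 − 1118 = −524 kJ
For 3× the reaction as written: 3 × (−524) = −1572 kJ

ΔH = −1572 kJ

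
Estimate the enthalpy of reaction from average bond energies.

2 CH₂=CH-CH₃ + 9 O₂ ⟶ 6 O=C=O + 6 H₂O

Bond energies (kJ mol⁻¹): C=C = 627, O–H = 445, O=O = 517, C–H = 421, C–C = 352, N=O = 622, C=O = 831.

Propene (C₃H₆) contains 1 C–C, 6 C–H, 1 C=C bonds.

ΔH ≈ −3649 kJ

Bonds broken (reactants):
  C–C: 2 × 352 = 704
  C–H: 12 × 421 = 5052
  C=C: 2 × 627 = 1254
  O=O: 9 × 517 = 4653
  Σ(broken) = 11663 kJ
Bonds formed (products):
  C=O: 12 × 831 = 9972
  O–H: 12 × 445 = 5340
  Σ(formed) = 15312 kJ
ΔH = Σ(broken) − Σ(formed) = 11663 − 15312 = −3649 kJ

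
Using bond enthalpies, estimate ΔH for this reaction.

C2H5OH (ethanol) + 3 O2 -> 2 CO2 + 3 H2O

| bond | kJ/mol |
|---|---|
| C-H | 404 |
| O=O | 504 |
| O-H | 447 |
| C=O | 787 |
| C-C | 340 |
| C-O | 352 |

Bonds broken (reactants):
  C-C: 1 × 340 = 340
  C-H: 5 × 404 = 2020
  C-O: 1 × 352 = 352
  O-H: 1 × 447 = 447
  O=O: 3 × 504 = 1512
  Σ(broken) = 4671 kJ
Bonds formed (products):
  C=O: 4 × 787 = 3148
  O-H: 6 × 447 = 2682
  Σ(formed) = 5830 kJ
ΔH = Σ(broken) − Σ(formed) = 4671 − 5830 = −1159 kJ

ΔH ≈ −1159 kJ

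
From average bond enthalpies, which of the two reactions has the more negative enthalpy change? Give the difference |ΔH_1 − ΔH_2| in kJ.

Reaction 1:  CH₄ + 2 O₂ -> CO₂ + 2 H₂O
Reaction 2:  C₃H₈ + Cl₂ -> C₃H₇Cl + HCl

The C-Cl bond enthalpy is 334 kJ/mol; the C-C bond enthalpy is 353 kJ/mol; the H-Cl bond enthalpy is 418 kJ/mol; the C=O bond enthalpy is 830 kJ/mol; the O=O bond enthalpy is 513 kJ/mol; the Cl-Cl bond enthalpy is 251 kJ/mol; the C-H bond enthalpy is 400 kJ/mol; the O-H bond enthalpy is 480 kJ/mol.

Reaction 1, by 853 kJ

Reaction 1:
  Bonds broken (reactants):
    C-H: 4 × 400 = 1600
    O=O: 2 × 513 = 1026
    Σ(broken) = 2626 kJ
  Bonds formed (products):
    C=O: 2 × 830 = 1660
    O-H: 4 × 480 = 1920
    Σ(formed) = 3580 kJ
  ΔH_1 = 2626 − 3580 = −954 kJ
Reaction 2:
  Bonds broken (reactants):
    C-C: 2 × 353 = 706
    C-H: 8 × 400 = 3200
    Cl-Cl: 1 × 251 = 251
    Σ(broken) = 4157 kJ
  Bonds formed (products):
    C-C: 2 × 353 = 706
    C-Cl: 1 × 334 = 334
    C-H: 7 × 400 = 2800
    H-Cl: 1 × 418 = 418
    Σ(formed) = 4258 kJ
  ΔH_2 = 4157 − 4258 = −101 kJ
ΔH_1 − ΔH_2 = −853 kJ, so reaction 1 has the more negative ΔH; |ΔH_1 − ΔH_2| = 853 kJ.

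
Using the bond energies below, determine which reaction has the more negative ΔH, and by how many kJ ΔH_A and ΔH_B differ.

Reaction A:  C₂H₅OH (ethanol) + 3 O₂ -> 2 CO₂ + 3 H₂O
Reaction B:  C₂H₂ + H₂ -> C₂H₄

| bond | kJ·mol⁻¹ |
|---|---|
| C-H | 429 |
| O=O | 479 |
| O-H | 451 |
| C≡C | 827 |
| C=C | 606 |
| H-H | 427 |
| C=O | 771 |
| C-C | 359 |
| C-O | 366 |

Reaction A, by 822 kJ

Reaction A:
  Bonds broken (reactants):
    C-C: 1 × 359 = 359
    C-H: 5 × 429 = 2145
    C-O: 1 × 366 = 366
    O-H: 1 × 451 = 451
    O=O: 3 × 479 = 1437
    Σ(broken) = 4758 kJ
  Bonds formed (products):
    C=O: 4 × 771 = 3084
    O-H: 6 × 451 = 2706
    Σ(formed) = 5790 kJ
  ΔH_A = 4758 − 5790 = −1032 kJ
Reaction B:
  Bonds broken (reactants):
    C≡C: 1 × 827 = 827
    C-H: 2 × 429 = 858
    H-H: 1 × 427 = 427
    Σ(broken) = 2112 kJ
  Bonds formed (products):
    C-H: 4 × 429 = 1716
    C=C: 1 × 606 = 606
    Σ(formed) = 2322 kJ
  ΔH_B = 2112 − 2322 = −210 kJ
ΔH_A − ΔH_B = −822 kJ, so reaction A has the more negative ΔH; |ΔH_A − ΔH_B| = 822 kJ.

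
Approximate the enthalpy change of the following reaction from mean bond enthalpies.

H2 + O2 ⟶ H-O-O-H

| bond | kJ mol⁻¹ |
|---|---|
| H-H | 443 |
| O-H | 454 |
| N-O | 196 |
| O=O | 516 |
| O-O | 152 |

ΔH ≈ −101 kJ

Bonds broken (reactants):
  H-H: 1 × 443 = 443
  O=O: 1 × 516 = 516
  Σ(broken) = 959 kJ
Bonds formed (products):
  O-H: 2 × 454 = 908
  O-O: 1 × 152 = 152
  Σ(formed) = 1060 kJ
ΔH = Σ(broken) − Σ(formed) = 959 − 1060 = −101 kJ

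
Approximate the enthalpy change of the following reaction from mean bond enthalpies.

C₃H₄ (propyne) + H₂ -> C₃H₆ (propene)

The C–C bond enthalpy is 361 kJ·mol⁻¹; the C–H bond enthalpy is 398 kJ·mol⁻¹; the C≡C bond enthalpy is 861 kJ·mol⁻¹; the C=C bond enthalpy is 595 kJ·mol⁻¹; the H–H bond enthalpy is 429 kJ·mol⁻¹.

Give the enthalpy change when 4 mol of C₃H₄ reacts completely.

Bonds broken (reactants):
  C≡C: 1 × 861 = 861
  C–C: 1 × 361 = 361
  C–H: 4 × 398 = 1592
  H–H: 1 × 429 = 429
  Σ(broken) = 3243 kJ
Bonds formed (products):
  C–C: 1 × 361 = 361
  C–H: 6 × 398 = 2388
  C=C: 1 × 595 = 595
  Σ(formed) = 3344 kJ
ΔH = Σ(broken) − Σ(formed) = 3243 − 3344 = −101 kJ
For 4× the reaction as written: 4 × (−101) = −404 kJ

ΔH = −404 kJ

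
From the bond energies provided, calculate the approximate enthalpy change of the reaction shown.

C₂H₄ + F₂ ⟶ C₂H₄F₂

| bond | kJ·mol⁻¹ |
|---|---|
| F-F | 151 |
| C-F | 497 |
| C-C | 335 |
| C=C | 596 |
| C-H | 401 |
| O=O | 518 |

ΔH ≈ −582 kJ

Bonds broken (reactants):
  C-H: 4 × 401 = 1604
  C=C: 1 × 596 = 596
  F-F: 1 × 151 = 151
  Σ(broken) = 2351 kJ
Bonds formed (products):
  C-C: 1 × 335 = 335
  C-F: 2 × 497 = 994
  C-H: 4 × 401 = 1604
  Σ(formed) = 2933 kJ
ΔH = Σ(broken) − Σ(formed) = 2351 − 2933 = −582 kJ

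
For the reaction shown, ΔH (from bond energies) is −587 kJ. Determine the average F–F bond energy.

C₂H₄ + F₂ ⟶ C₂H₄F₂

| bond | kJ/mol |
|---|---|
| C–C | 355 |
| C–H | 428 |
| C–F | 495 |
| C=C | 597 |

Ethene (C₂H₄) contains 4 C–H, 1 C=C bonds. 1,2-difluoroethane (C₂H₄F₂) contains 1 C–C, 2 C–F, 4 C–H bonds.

Let D be the F–F bond energy.
Σ(broken) = 4×428 + 1×597 + 1×D = 2309 + D
Σ(formed) = 1×355 + 2×495 + 4×428 = 3057
ΔH = Σ(broken) − Σ(formed) = (2309 + D) − (3057) = −748 + D
Setting this equal to −587 kJ gives D = 161 kJ/mol.

D(F–F) ≈ 161 kJ/mol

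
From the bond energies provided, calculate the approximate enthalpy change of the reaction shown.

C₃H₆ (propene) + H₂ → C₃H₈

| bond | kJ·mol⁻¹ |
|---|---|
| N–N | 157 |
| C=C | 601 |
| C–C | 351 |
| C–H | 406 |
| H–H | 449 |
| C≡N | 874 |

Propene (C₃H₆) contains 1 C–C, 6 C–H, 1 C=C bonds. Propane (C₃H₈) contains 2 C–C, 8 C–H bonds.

ΔH ≈ −113 kJ

Bonds broken (reactants):
  C–C: 1 × 351 = 351
  C–H: 6 × 406 = 2436
  C=C: 1 × 601 = 601
  H–H: 1 × 449 = 449
  Σ(broken) = 3837 kJ
Bonds formed (products):
  C–C: 2 × 351 = 702
  C–H: 8 × 406 = 3248
  Σ(formed) = 3950 kJ
ΔH = Σ(broken) − Σ(formed) = 3837 − 3950 = −113 kJ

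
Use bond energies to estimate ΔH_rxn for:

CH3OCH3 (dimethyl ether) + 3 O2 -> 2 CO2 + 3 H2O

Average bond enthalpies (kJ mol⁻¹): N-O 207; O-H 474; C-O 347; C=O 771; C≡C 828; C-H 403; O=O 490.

ΔH ≈ −1346 kJ

Bonds broken (reactants):
  C-H: 6 × 403 = 2418
  C-O: 2 × 347 = 694
  O=O: 3 × 490 = 1470
  Σ(broken) = 4582 kJ
Bonds formed (products):
  C=O: 4 × 771 = 3084
  O-H: 6 × 474 = 2844
  Σ(formed) = 5928 kJ
ΔH = Σ(broken) − Σ(formed) = 4582 − 5928 = −1346 kJ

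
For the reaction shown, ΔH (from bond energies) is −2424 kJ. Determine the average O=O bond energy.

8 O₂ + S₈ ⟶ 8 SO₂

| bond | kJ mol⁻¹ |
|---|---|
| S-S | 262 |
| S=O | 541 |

D(O=O) ≈ 517 kJ/mol

Let D be the O=O bond energy.
Σ(broken) = 8×D + 8×262 = 2096 + 8D
Σ(formed) = 16×541 = 8656
ΔH = Σ(broken) − Σ(formed) = (2096 + 8D) − (8656) = −6560 + 8D
Setting this equal to −2424 kJ gives 8D = 4136, so D = 517 kJ/mol.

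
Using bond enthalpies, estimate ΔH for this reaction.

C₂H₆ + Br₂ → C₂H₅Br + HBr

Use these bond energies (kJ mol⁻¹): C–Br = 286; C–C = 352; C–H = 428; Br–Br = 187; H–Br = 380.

Bonds broken (reactants):
  Br–Br: 1 × 187 = 187
  C–C: 1 × 352 = 352
  C–H: 6 × 428 = 2568
  Σ(broken) = 3107 kJ
Bonds formed (products):
  C–Br: 1 × 286 = 286
  C–C: 1 × 352 = 352
  C–H: 5 × 428 = 2140
  H–Br: 1 × 380 = 380
  Σ(formed) = 3158 kJ
ΔH = Σ(broken) − Σ(formed) = 3107 − 3158 = −51 kJ

ΔH ≈ −51 kJ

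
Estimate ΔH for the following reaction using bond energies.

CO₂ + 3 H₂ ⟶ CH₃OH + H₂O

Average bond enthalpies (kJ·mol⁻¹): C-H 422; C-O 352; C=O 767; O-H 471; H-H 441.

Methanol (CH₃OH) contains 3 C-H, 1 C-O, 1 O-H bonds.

Bonds broken (reactants):
  C=O: 2 × 767 = 1534
  H-H: 3 × 441 = 1323
  Σ(broken) = 2857 kJ
Bonds formed (products):
  C-H: 3 × 422 = 1266
  C-O: 1 × 352 = 352
  O-H: 3 × 471 = 1413
  Σ(formed) = 3031 kJ
ΔH = Σ(broken) − Σ(formed) = 2857 − 3031 = −174 kJ

ΔH ≈ −174 kJ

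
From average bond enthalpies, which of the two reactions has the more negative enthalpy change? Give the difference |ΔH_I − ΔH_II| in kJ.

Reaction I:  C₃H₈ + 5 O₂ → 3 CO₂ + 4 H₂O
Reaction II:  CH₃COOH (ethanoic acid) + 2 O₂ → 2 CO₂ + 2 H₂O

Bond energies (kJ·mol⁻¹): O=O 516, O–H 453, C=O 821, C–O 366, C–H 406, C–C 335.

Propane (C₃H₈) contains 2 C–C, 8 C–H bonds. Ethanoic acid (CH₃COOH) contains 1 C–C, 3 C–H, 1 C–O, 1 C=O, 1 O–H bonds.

Reaction I:
  Bonds broken (reactants):
    C–C: 2 × 335 = 670
    C–H: 8 × 406 = 3248
    O=O: 5 × 516 = 2580
    Σ(broken) = 6498 kJ
  Bonds formed (products):
    C=O: 6 × 821 = 4926
    O–H: 8 × 453 = 3624
    Σ(formed) = 8550 kJ
  ΔH_I = 6498 − 8550 = −2052 kJ
Reaction II:
  Bonds broken (reactants):
    C–C: 1 × 335 = 335
    C–H: 3 × 406 = 1218
    C–O: 1 × 366 = 366
    C=O: 1 × 821 = 821
    O–H: 1 × 453 = 453
    O=O: 2 × 516 = 1032
    Σ(broken) = 4225 kJ
  Bonds formed (products):
    C=O: 4 × 821 = 3284
    O–H: 4 × 453 = 1812
    Σ(formed) = 5096 kJ
  ΔH_II = 4225 − 5096 = −871 kJ
ΔH_I − ΔH_II = −1181 kJ, so reaction I has the more negative ΔH; |ΔH_I − ΔH_II| = 1181 kJ.

Reaction I, by 1181 kJ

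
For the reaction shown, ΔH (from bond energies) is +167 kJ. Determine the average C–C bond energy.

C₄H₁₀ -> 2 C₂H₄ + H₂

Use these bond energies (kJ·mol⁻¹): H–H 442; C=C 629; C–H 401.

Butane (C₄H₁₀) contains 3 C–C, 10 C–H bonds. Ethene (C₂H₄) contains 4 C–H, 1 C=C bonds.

D(C–C) ≈ 355 kJ/mol

Let D be the C–C bond energy.
Σ(broken) = 3×D + 10×401 = 4010 + 3D
Σ(formed) = 8×401 + 2×629 + 1×442 = 4908
ΔH = Σ(broken) − Σ(formed) = (4010 + 3D) − (4908) = −898 + 3D
Setting this equal to +167 kJ gives 3D = 1065, so D = 355 kJ/mol.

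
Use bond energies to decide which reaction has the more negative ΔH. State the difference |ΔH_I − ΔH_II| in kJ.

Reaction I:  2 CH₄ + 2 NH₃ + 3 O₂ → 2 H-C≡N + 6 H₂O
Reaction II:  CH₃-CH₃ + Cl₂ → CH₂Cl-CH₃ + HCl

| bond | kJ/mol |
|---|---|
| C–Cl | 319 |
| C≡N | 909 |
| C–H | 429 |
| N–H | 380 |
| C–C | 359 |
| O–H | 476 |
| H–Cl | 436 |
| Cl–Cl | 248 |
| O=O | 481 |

Reaction I:
  Bonds broken (reactants):
    C–H: 8 × 429 = 3432
    N–H: 6 × 380 = 2280
    O=O: 3 × 481 = 1443
    Σ(broken) = 7155 kJ
  Bonds formed (products):
    C≡N: 2 × 909 = 1818
    C–H: 2 × 429 = 858
    O–H: 12 × 476 = 5712
    Σ(formed) = 8388 kJ
  ΔH_I = 7155 − 8388 = −1233 kJ
Reaction II:
  Bonds broken (reactants):
    C–C: 1 × 359 = 359
    C–H: 6 × 429 = 2574
    Cl–Cl: 1 × 248 = 248
    Σ(broken) = 3181 kJ
  Bonds formed (products):
    C–C: 1 × 359 = 359
    C–Cl: 1 × 319 = 319
    C–H: 5 × 429 = 2145
    H–Cl: 1 × 436 = 436
    Σ(formed) = 3259 kJ
  ΔH_II = 3181 − 3259 = −78 kJ
ΔH_I − ΔH_II = −1155 kJ, so reaction I has the more negative ΔH; |ΔH_I − ΔH_II| = 1155 kJ.

Reaction I, by 1155 kJ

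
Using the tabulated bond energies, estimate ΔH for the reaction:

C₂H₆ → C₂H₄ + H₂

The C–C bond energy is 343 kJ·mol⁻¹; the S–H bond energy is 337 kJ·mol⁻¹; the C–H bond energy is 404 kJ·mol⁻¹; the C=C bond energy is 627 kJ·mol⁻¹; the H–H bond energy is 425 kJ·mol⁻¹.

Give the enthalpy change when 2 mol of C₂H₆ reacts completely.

Bonds broken (reactants):
  C–C: 1 × 343 = 343
  C–H: 6 × 404 = 2424
  Σ(broken) = 2767 kJ
Bonds formed (products):
  C–H: 4 × 404 = 1616
  C=C: 1 × 627 = 627
  H–H: 1 × 425 = 425
  Σ(formed) = 2668 kJ
ΔH = Σ(broken) − Σ(formed) = 2767 − 2668 = +99 kJ
For 2× the reaction as written: 2 × (+99) = +198 kJ

ΔH = +198 kJ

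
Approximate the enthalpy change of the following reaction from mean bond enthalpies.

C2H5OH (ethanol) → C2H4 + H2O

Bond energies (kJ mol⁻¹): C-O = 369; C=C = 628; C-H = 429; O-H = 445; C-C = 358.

ΔH ≈ +83 kJ

Bonds broken (reactants):
  C-C: 1 × 358 = 358
  C-H: 5 × 429 = 2145
  C-O: 1 × 369 = 369
  O-H: 1 × 445 = 445
  Σ(broken) = 3317 kJ
Bonds formed (products):
  C-H: 4 × 429 = 1716
  C=C: 1 × 628 = 628
  O-H: 2 × 445 = 890
  Σ(formed) = 3234 kJ
ΔH = Σ(broken) − Σ(formed) = 3317 − 3234 = +83 kJ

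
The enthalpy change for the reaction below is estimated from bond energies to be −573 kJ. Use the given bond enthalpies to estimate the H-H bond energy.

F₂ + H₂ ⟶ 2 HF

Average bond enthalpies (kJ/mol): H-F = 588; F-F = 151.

Let D be the H-H bond energy.
Σ(broken) = 1×151 + 1×D = 151 + D
Σ(formed) = 2×588 = 1176
ΔH = Σ(broken) − Σ(formed) = (151 + D) − (1176) = −1025 + D
Setting this equal to −573 kJ gives D = 452 kJ/mol.

D(H-H) ≈ 452 kJ/mol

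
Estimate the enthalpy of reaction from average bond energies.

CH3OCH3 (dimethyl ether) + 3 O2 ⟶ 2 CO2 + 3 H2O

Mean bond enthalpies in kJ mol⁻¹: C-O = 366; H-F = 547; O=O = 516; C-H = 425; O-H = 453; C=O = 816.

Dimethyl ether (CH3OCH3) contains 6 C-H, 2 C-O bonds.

Bonds broken (reactants):
  C-H: 6 × 425 = 2550
  C-O: 2 × 366 = 732
  O=O: 3 × 516 = 1548
  Σ(broken) = 4830 kJ
Bonds formed (products):
  C=O: 4 × 816 = 3264
  O-H: 6 × 453 = 2718
  Σ(formed) = 5982 kJ
ΔH = Σ(broken) − Σ(formed) = 4830 − 5982 = −1152 kJ

ΔH ≈ −1152 kJ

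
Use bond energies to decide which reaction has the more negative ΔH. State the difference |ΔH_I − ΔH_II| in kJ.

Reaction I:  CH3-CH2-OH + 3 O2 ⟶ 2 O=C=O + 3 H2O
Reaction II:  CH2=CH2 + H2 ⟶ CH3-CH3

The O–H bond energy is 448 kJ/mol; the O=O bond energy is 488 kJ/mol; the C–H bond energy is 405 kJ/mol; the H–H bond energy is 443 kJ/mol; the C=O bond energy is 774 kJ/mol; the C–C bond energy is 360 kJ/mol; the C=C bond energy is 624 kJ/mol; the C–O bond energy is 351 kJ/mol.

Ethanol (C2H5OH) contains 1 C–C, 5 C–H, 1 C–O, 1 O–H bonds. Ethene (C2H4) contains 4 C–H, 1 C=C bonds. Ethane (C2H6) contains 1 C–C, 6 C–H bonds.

Reaction I, by 1033 kJ

Reaction I:
  Bonds broken (reactants):
    C–C: 1 × 360 = 360
    C–H: 5 × 405 = 2025
    C–O: 1 × 351 = 351
    O–H: 1 × 448 = 448
    O=O: 3 × 488 = 1464
    Σ(broken) = 4648 kJ
  Bonds formed (products):
    C=O: 4 × 774 = 3096
    O–H: 6 × 448 = 2688
    Σ(formed) = 5784 kJ
  ΔH_I = 4648 − 5784 = −1136 kJ
Reaction II:
  Bonds broken (reactants):
    C–H: 4 × 405 = 1620
    C=C: 1 × 624 = 624
    H–H: 1 × 443 = 443
    Σ(broken) = 2687 kJ
  Bonds formed (products):
    C–C: 1 × 360 = 360
    C–H: 6 × 405 = 2430
    Σ(formed) = 2790 kJ
  ΔH_II = 2687 − 2790 = −103 kJ
ΔH_I − ΔH_II = −1033 kJ, so reaction I has the more negative ΔH; |ΔH_I − ΔH_II| = 1033 kJ.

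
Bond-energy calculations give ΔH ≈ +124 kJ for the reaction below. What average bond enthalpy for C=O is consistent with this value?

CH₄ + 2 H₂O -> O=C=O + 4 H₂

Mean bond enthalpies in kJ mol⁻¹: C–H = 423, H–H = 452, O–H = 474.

Let D be the C=O bond energy.
Σ(broken) = 4×423 + 4×474 = 3588
Σ(formed) = 2×D + 4×452 = 1808 + 2D
ΔH = Σ(broken) − Σ(formed) = (3588) − (1808 + 2D) = +1780 − 2D
Setting this equal to +124 kJ gives 2D = 1656, so D = 828 kJ/mol.

D(C=O) ≈ 828 kJ/mol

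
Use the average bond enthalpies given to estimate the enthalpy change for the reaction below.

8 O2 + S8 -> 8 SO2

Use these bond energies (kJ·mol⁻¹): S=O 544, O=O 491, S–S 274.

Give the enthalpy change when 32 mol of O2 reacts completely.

Bonds broken (reactants):
  O=O: 8 × 491 = 3928
  S–S: 8 × 274 = 2192
  Σ(broken) = 6120 kJ
Bonds formed (products):
  S=O: 16 × 544 = 8704
  Σ(formed) = 8704 kJ
ΔH = Σ(broken) − Σ(formed) = 6120 − 8704 = −2584 kJ
For 4× the reaction as written: 4 × (−2584) = −10336 kJ

ΔH = −10336 kJ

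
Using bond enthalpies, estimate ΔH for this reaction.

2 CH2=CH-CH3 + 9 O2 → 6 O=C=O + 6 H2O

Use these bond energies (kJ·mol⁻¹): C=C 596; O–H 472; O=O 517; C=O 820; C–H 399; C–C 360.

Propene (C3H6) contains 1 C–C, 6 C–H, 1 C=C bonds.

Bonds broken (reactants):
  C–C: 2 × 360 = 720
  C–H: 12 × 399 = 4788
  C=C: 2 × 596 = 1192
  O=O: 9 × 517 = 4653
  Σ(broken) = 11353 kJ
Bonds formed (products):
  C=O: 12 × 820 = 9840
  O–H: 12 × 472 = 5664
  Σ(formed) = 15504 kJ
ΔH = Σ(broken) − Σ(formed) = 11353 − 15504 = −4151 kJ

ΔH ≈ −4151 kJ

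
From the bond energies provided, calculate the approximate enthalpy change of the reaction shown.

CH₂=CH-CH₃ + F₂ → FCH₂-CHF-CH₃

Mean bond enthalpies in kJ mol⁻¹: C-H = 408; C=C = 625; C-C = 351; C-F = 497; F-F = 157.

ΔH ≈ −563 kJ

Bonds broken (reactants):
  C-C: 1 × 351 = 351
  C-H: 6 × 408 = 2448
  C=C: 1 × 625 = 625
  F-F: 1 × 157 = 157
  Σ(broken) = 3581 kJ
Bonds formed (products):
  C-C: 2 × 351 = 702
  C-F: 2 × 497 = 994
  C-H: 6 × 408 = 2448
  Σ(formed) = 4144 kJ
ΔH = Σ(broken) − Σ(formed) = 3581 − 4144 = −563 kJ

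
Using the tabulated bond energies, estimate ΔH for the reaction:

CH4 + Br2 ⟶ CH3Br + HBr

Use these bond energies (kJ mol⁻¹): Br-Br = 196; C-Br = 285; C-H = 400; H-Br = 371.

ΔH ≈ −60 kJ

Bonds broken (reactants):
  Br-Br: 1 × 196 = 196
  C-H: 4 × 400 = 1600
  Σ(broken) = 1796 kJ
Bonds formed (products):
  C-Br: 1 × 285 = 285
  C-H: 3 × 400 = 1200
  H-Br: 1 × 371 = 371
  Σ(formed) = 1856 kJ
ΔH = Σ(broken) − Σ(formed) = 1796 − 1856 = −60 kJ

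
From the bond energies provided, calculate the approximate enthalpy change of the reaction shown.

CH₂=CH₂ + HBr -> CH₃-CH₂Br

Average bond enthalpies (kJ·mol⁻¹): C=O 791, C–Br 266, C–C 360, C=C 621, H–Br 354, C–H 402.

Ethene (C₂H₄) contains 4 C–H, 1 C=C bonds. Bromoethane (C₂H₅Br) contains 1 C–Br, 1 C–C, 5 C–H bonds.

ΔH ≈ −53 kJ

Bonds broken (reactants):
  C–H: 4 × 402 = 1608
  C=C: 1 × 621 = 621
  H–Br: 1 × 354 = 354
  Σ(broken) = 2583 kJ
Bonds formed (products):
  C–Br: 1 × 266 = 266
  C–C: 1 × 360 = 360
  C–H: 5 × 402 = 2010
  Σ(formed) = 2636 kJ
ΔH = Σ(broken) − Σ(formed) = 2583 − 2636 = −53 kJ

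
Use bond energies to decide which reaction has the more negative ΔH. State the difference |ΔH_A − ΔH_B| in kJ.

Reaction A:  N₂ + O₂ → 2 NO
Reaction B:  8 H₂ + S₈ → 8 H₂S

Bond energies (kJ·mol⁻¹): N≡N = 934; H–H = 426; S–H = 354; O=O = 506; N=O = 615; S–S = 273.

Reaction B, by 282 kJ

Reaction A:
  Bonds broken (reactants):
    N≡N: 1 × 934 = 934
    O=O: 1 × 506 = 506
    Σ(broken) = 1440 kJ
  Bonds formed (products):
    N=O: 2 × 615 = 1230
    Σ(formed) = 1230 kJ
  ΔH_A = 1440 − 1230 = +210 kJ
Reaction B:
  Bonds broken (reactants):
    H–H: 8 × 426 = 3408
    S–S: 8 × 273 = 2184
    Σ(broken) = 5592 kJ
  Bonds formed (products):
    S–H: 16 × 354 = 5664
    Σ(formed) = 5664 kJ
  ΔH_B = 5592 − 5664 = −72 kJ
ΔH_A − ΔH_B = +282 kJ, so reaction B has the more negative ΔH; |ΔH_A − ΔH_B| = 282 kJ.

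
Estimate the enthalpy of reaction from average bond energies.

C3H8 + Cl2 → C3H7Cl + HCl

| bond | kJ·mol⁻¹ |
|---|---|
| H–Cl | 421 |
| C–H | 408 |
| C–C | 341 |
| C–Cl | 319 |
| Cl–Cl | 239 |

ΔH ≈ −93 kJ

Bonds broken (reactants):
  C–C: 2 × 341 = 682
  C–H: 8 × 408 = 3264
  Cl–Cl: 1 × 239 = 239
  Σ(broken) = 4185 kJ
Bonds formed (products):
  C–C: 2 × 341 = 682
  C–Cl: 1 × 319 = 319
  C–H: 7 × 408 = 2856
  H–Cl: 1 × 421 = 421
  Σ(formed) = 4278 kJ
ΔH = Σ(broken) − Σ(formed) = 4185 − 4278 = −93 kJ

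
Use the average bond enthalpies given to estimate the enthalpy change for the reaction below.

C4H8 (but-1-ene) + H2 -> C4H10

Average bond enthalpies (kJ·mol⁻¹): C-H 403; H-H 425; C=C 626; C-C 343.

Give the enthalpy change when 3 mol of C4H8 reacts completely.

ΔH = −294 kJ

Bonds broken (reactants):
  C-C: 2 × 343 = 686
  C-H: 8 × 403 = 3224
  C=C: 1 × 626 = 626
  H-H: 1 × 425 = 425
  Σ(broken) = 4961 kJ
Bonds formed (products):
  C-C: 3 × 343 = 1029
  C-H: 10 × 403 = 4030
  Σ(formed) = 5059 kJ
ΔH = Σ(broken) − Σ(formed) = 4961 − 5059 = −98 kJ
For 3× the reaction as written: 3 × (−98) = −294 kJ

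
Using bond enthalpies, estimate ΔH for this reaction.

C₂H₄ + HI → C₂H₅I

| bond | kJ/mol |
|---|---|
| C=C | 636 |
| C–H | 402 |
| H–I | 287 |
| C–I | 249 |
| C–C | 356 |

ΔH ≈ −84 kJ

Bonds broken (reactants):
  C–H: 4 × 402 = 1608
  C=C: 1 × 636 = 636
  H–I: 1 × 287 = 287
  Σ(broken) = 2531 kJ
Bonds formed (products):
  C–C: 1 × 356 = 356
  C–H: 5 × 402 = 2010
  C–I: 1 × 249 = 249
  Σ(formed) = 2615 kJ
ΔH = Σ(broken) − Σ(formed) = 2531 − 2615 = −84 kJ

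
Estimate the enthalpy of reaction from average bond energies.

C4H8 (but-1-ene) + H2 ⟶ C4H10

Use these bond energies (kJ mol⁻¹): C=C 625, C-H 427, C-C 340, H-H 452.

Bonds broken (reactants):
  C-C: 2 × 340 = 680
  C-H: 8 × 427 = 3416
  C=C: 1 × 625 = 625
  H-H: 1 × 452 = 452
  Σ(broken) = 5173 kJ
Bonds formed (products):
  C-C: 3 × 340 = 1020
  C-H: 10 × 427 = 4270
  Σ(formed) = 5290 kJ
ΔH = Σ(broken) − Σ(formed) = 5173 − 5290 = −117 kJ

ΔH ≈ −117 kJ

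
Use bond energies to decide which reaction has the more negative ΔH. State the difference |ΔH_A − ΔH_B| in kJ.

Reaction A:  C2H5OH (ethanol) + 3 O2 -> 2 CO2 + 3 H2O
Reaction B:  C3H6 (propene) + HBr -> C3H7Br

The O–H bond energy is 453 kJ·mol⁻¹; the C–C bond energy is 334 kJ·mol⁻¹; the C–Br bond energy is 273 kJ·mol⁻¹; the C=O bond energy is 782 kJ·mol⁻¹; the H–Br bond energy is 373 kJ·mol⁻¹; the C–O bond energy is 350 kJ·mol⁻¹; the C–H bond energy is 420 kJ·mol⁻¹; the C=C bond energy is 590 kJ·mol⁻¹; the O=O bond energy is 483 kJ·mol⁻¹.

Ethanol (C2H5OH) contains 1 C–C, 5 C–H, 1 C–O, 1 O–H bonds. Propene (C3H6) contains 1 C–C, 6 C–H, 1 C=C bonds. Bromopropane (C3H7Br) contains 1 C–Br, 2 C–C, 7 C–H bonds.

Reaction A, by 1096 kJ

Reaction A:
  Bonds broken (reactants):
    C–C: 1 × 334 = 334
    C–H: 5 × 420 = 2100
    C–O: 1 × 350 = 350
    O–H: 1 × 453 = 453
    O=O: 3 × 483 = 1449
    Σ(broken) = 4686 kJ
  Bonds formed (products):
    C=O: 4 × 782 = 3128
    O–H: 6 × 453 = 2718
    Σ(formed) = 5846 kJ
  ΔH_A = 4686 − 5846 = −1160 kJ
Reaction B:
  Bonds broken (reactants):
    C–C: 1 × 334 = 334
    C–H: 6 × 420 = 2520
    C=C: 1 × 590 = 590
    H–Br: 1 × 373 = 373
    Σ(broken) = 3817 kJ
  Bonds formed (products):
    C–Br: 1 × 273 = 273
    C–C: 2 × 334 = 668
    C–H: 7 × 420 = 2940
    Σ(formed) = 3881 kJ
  ΔH_B = 3817 − 3881 = −64 kJ
ΔH_A − ΔH_B = −1096 kJ, so reaction A has the more negative ΔH; |ΔH_A − ΔH_B| = 1096 kJ.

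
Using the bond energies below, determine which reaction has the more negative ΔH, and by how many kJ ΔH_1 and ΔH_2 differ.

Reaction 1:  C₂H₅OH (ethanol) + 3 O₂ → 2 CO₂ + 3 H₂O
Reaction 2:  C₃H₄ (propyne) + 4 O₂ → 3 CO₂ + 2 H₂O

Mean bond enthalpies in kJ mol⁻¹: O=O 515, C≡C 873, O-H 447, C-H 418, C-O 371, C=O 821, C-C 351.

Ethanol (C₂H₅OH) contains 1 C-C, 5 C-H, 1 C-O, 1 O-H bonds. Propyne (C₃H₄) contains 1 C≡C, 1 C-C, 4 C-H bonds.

Reaction 2, by 596 kJ

Reaction 1:
  Bonds broken (reactants):
    C-C: 1 × 351 = 351
    C-H: 5 × 418 = 2090
    C-O: 1 × 371 = 371
    O-H: 1 × 447 = 447
    O=O: 3 × 515 = 1545
    Σ(broken) = 4804 kJ
  Bonds formed (products):
    C=O: 4 × 821 = 3284
    O-H: 6 × 447 = 2682
    Σ(formed) = 5966 kJ
  ΔH_1 = 4804 − 5966 = −1162 kJ
Reaction 2:
  Bonds broken (reactants):
    C≡C: 1 × 873 = 873
    C-C: 1 × 351 = 351
    C-H: 4 × 418 = 1672
    O=O: 4 × 515 = 2060
    Σ(broken) = 4956 kJ
  Bonds formed (products):
    C=O: 6 × 821 = 4926
    O-H: 4 × 447 = 1788
    Σ(formed) = 6714 kJ
  ΔH_2 = 4956 − 6714 = −1758 kJ
ΔH_1 − ΔH_2 = +596 kJ, so reaction 2 has the more negative ΔH; |ΔH_1 − ΔH_2| = 596 kJ.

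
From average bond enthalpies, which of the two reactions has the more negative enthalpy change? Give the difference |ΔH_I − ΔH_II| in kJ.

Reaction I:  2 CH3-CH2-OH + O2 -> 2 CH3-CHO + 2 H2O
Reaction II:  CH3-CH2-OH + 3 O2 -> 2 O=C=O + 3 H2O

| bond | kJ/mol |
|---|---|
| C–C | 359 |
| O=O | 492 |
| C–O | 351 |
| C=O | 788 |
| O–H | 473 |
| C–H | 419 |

Reaction II, by 746 kJ

Reaction I:
  Bonds broken (reactants):
    C–C: 2 × 359 = 718
    C–H: 10 × 419 = 4190
    C–O: 2 × 351 = 702
    O–H: 2 × 473 = 946
    O=O: 1 × 492 = 492
    Σ(broken) = 7048 kJ
  Bonds formed (products):
    C–C: 2 × 359 = 718
    C–H: 8 × 419 = 3352
    C=O: 2 × 788 = 1576
    O–H: 4 × 473 = 1892
    Σ(formed) = 7538 kJ
  ΔH_I = 7048 − 7538 = −490 kJ
Reaction II:
  Bonds broken (reactants):
    C–C: 1 × 359 = 359
    C–H: 5 × 419 = 2095
    C–O: 1 × 351 = 351
    O–H: 1 × 473 = 473
    O=O: 3 × 492 = 1476
    Σ(broken) = 4754 kJ
  Bonds formed (products):
    C=O: 4 × 788 = 3152
    O–H: 6 × 473 = 2838
    Σ(formed) = 5990 kJ
  ΔH_II = 4754 − 5990 = −1236 kJ
ΔH_I − ΔH_II = +746 kJ, so reaction II has the more negative ΔH; |ΔH_I − ΔH_II| = 746 kJ.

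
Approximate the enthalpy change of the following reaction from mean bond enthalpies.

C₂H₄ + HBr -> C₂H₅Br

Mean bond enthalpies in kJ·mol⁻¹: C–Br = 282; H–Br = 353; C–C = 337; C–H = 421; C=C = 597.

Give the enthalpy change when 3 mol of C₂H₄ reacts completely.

Bonds broken (reactants):
  C–H: 4 × 421 = 1684
  C=C: 1 × 597 = 597
  H–Br: 1 × 353 = 353
  Σ(broken) = 2634 kJ
Bonds formed (products):
  C–Br: 1 × 282 = 282
  C–C: 1 × 337 = 337
  C–H: 5 × 421 = 2105
  Σ(formed) = 2724 kJ
ΔH = Σ(broken) − Σ(formed) = 2634 − 2724 = −90 kJ
For 3× the reaction as written: 3 × (−90) = −270 kJ

ΔH = −270 kJ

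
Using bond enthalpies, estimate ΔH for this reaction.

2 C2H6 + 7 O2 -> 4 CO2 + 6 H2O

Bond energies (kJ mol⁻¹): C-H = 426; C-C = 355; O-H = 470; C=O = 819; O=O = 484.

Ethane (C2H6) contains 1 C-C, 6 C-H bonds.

ΔH ≈ −2982 kJ

Bonds broken (reactants):
  C-C: 2 × 355 = 710
  C-H: 12 × 426 = 5112
  O=O: 7 × 484 = 3388
  Σ(broken) = 9210 kJ
Bonds formed (products):
  C=O: 8 × 819 = 6552
  O-H: 12 × 470 = 5640
  Σ(formed) = 12192 kJ
ΔH = Σ(broken) − Σ(formed) = 9210 − 12192 = −2982 kJ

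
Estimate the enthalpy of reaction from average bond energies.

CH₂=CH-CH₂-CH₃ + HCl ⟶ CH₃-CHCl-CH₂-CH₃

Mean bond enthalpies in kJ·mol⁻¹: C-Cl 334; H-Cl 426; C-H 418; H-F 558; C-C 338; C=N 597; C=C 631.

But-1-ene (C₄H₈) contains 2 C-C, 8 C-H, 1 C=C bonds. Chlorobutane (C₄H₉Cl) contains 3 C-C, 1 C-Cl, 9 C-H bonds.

ΔH ≈ −33 kJ

Bonds broken (reactants):
  C-C: 2 × 338 = 676
  C-H: 8 × 418 = 3344
  C=C: 1 × 631 = 631
  H-Cl: 1 × 426 = 426
  Σ(broken) = 5077 kJ
Bonds formed (products):
  C-C: 3 × 338 = 1014
  C-Cl: 1 × 334 = 334
  C-H: 9 × 418 = 3762
  Σ(formed) = 5110 kJ
ΔH = Σ(broken) − Σ(formed) = 5077 − 5110 = −33 kJ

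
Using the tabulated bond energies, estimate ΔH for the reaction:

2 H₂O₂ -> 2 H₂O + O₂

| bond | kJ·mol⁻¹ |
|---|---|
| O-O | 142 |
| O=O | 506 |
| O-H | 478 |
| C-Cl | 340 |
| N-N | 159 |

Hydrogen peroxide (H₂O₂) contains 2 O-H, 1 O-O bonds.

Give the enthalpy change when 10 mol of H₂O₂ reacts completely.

ΔH = −1110 kJ

Bonds broken (reactants):
  O-H: 4 × 478 = 1912
  O-O: 2 × 142 = 284
  Σ(broken) = 2196 kJ
Bonds formed (products):
  O-H: 4 × 478 = 1912
  O=O: 1 × 506 = 506
  Σ(formed) = 2418 kJ
ΔH = Σ(broken) − Σ(formed) = 2196 − 2418 = −222 kJ
For 5× the reaction as written: 5 × (−222) = −1110 kJ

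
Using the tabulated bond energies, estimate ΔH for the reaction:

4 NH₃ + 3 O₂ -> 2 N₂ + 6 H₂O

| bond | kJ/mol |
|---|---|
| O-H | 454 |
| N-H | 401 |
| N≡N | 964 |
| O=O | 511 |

ΔH ≈ −1031 kJ

Bonds broken (reactants):
  N-H: 12 × 401 = 4812
  O=O: 3 × 511 = 1533
  Σ(broken) = 6345 kJ
Bonds formed (products):
  N≡N: 2 × 964 = 1928
  O-H: 12 × 454 = 5448
  Σ(formed) = 7376 kJ
ΔH = Σ(broken) − Σ(formed) = 6345 − 7376 = −1031 kJ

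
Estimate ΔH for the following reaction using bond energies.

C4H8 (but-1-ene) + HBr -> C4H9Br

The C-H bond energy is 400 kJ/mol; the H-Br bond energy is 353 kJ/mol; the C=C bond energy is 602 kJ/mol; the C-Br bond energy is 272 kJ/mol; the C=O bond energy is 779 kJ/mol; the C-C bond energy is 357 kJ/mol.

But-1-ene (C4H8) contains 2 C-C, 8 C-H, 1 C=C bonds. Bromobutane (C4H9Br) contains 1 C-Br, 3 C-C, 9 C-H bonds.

ΔH ≈ −74 kJ

Bonds broken (reactants):
  C-C: 2 × 357 = 714
  C-H: 8 × 400 = 3200
  C=C: 1 × 602 = 602
  H-Br: 1 × 353 = 353
  Σ(broken) = 4869 kJ
Bonds formed (products):
  C-Br: 1 × 272 = 272
  C-C: 3 × 357 = 1071
  C-H: 9 × 400 = 3600
  Σ(formed) = 4943 kJ
ΔH = Σ(broken) − Σ(formed) = 4869 − 4943 = −74 kJ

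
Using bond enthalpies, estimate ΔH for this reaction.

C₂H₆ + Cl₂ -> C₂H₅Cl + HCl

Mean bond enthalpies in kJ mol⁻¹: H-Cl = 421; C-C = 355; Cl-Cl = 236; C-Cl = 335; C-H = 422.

ΔH ≈ −98 kJ

Bonds broken (reactants):
  C-C: 1 × 355 = 355
  C-H: 6 × 422 = 2532
  Cl-Cl: 1 × 236 = 236
  Σ(broken) = 3123 kJ
Bonds formed (products):
  C-C: 1 × 355 = 355
  C-Cl: 1 × 335 = 335
  C-H: 5 × 422 = 2110
  H-Cl: 1 × 421 = 421
  Σ(formed) = 3221 kJ
ΔH = Σ(broken) − Σ(formed) = 3123 − 3221 = −98 kJ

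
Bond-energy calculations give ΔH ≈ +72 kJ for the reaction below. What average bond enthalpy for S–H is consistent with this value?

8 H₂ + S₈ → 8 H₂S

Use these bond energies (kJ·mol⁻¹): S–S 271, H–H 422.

D(S–H) ≈ 342 kJ/mol

Let D be the S–H bond energy.
Σ(broken) = 8×422 + 8×271 = 5544
Σ(formed) = 16×D = 16D
ΔH = Σ(broken) − Σ(formed) = (5544) − (16D) = +5544 − 16D
Setting this equal to +72 kJ gives 16D = 5472, so D = 342 kJ/mol.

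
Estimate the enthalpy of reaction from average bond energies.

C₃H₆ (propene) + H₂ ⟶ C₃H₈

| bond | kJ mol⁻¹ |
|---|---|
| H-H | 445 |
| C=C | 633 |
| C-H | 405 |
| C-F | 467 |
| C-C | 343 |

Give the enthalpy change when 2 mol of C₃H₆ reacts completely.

ΔH = −150 kJ

Bonds broken (reactants):
  C-C: 1 × 343 = 343
  C-H: 6 × 405 = 2430
  C=C: 1 × 633 = 633
  H-H: 1 × 445 = 445
  Σ(broken) = 3851 kJ
Bonds formed (products):
  C-C: 2 × 343 = 686
  C-H: 8 × 405 = 3240
  Σ(formed) = 3926 kJ
ΔH = Σ(broken) − Σ(formed) = 3851 − 3926 = −75 kJ
For 2× the reaction as written: 2 × (−75) = −150 kJ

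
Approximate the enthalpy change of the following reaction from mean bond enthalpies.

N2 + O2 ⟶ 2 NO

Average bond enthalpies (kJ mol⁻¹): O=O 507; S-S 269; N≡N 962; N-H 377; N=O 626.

Bonds broken (reactants):
  N≡N: 1 × 962 = 962
  O=O: 1 × 507 = 507
  Σ(broken) = 1469 kJ
Bonds formed (products):
  N=O: 2 × 626 = 1252
  Σ(formed) = 1252 kJ
ΔH = Σ(broken) − Σ(formed) = 1469 − 1252 = +217 kJ

ΔH ≈ +217 kJ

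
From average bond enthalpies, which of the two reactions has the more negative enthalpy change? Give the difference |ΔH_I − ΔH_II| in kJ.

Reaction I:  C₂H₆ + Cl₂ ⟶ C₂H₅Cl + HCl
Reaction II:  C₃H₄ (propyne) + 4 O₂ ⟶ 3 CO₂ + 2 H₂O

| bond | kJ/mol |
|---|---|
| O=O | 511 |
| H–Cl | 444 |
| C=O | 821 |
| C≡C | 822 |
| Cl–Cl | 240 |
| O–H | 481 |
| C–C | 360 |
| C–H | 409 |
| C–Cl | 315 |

Reaction II, by 1878 kJ

Reaction I:
  Bonds broken (reactants):
    C–C: 1 × 360 = 360
    C–H: 6 × 409 = 2454
    Cl–Cl: 1 × 240 = 240
    Σ(broken) = 3054 kJ
  Bonds formed (products):
    C–C: 1 × 360 = 360
    C–Cl: 1 × 315 = 315
    C–H: 5 × 409 = 2045
    H–Cl: 1 × 444 = 444
    Σ(formed) = 3164 kJ
  ΔH_I = 3054 − 3164 = −110 kJ
Reaction II:
  Bonds broken (reactants):
    C≡C: 1 × 822 = 822
    C–C: 1 × 360 = 360
    C–H: 4 × 409 = 1636
    O=O: 4 × 511 = 2044
    Σ(broken) = 4862 kJ
  Bonds formed (products):
    C=O: 6 × 821 = 4926
    O–H: 4 × 481 = 1924
    Σ(formed) = 6850 kJ
  ΔH_II = 4862 − 6850 = −1988 kJ
ΔH_I − ΔH_II = +1878 kJ, so reaction II has the more negative ΔH; |ΔH_I − ΔH_II| = 1878 kJ.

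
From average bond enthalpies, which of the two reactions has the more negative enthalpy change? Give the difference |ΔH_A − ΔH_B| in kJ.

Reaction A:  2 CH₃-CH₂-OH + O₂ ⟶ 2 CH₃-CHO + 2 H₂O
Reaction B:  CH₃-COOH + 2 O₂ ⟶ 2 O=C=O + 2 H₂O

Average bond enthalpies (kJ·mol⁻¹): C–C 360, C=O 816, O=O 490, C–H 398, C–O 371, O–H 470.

Reaction B, by 409 kJ

Reaction A:
  Bonds broken (reactants):
    C–C: 2 × 360 = 720
    C–H: 10 × 398 = 3980
    C–O: 2 × 371 = 742
    O–H: 2 × 470 = 940
    O=O: 1 × 490 = 490
    Σ(broken) = 6872 kJ
  Bonds formed (products):
    C–C: 2 × 360 = 720
    C–H: 8 × 398 = 3184
    C=O: 2 × 816 = 1632
    O–H: 4 × 470 = 1880
    Σ(formed) = 7416 kJ
  ΔH_A = 6872 − 7416 = −544 kJ
Reaction B:
  Bonds broken (reactants):
    C–C: 1 × 360 = 360
    C–H: 3 × 398 = 1194
    C–O: 1 × 371 = 371
    C=O: 1 × 816 = 816
    O–H: 1 × 470 = 470
    O=O: 2 × 490 = 980
    Σ(broken) = 4191 kJ
  Bonds formed (products):
    C=O: 4 × 816 = 3264
    O–H: 4 × 470 = 1880
    Σ(formed) = 5144 kJ
  ΔH_B = 4191 − 5144 = −953 kJ
ΔH_A − ΔH_B = +409 kJ, so reaction B has the more negative ΔH; |ΔH_A − ΔH_B| = 409 kJ.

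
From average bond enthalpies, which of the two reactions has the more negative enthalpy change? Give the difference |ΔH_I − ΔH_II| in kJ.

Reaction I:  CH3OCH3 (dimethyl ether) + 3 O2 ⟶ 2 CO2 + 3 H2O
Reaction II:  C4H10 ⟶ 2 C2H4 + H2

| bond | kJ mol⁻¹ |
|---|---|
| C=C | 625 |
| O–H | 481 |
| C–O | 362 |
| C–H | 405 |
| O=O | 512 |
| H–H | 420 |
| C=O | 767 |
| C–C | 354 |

Reaction I, by 1466 kJ

Reaction I:
  Bonds broken (reactants):
    C–H: 6 × 405 = 2430
    C–O: 2 × 362 = 724
    O=O: 3 × 512 = 1536
    Σ(broken) = 4690 kJ
  Bonds formed (products):
    C=O: 4 × 767 = 3068
    O–H: 6 × 481 = 2886
    Σ(formed) = 5954 kJ
  ΔH_I = 4690 − 5954 = −1264 kJ
Reaction II:
  Bonds broken (reactants):
    C–C: 3 × 354 = 1062
    C–H: 10 × 405 = 4050
    Σ(broken) = 5112 kJ
  Bonds formed (products):
    C–H: 8 × 405 = 3240
    C=C: 2 × 625 = 1250
    H–H: 1 × 420 = 420
    Σ(formed) = 4910 kJ
  ΔH_II = 5112 − 4910 = +202 kJ
ΔH_I − ΔH_II = −1466 kJ, so reaction I has the more negative ΔH; |ΔH_I − ΔH_II| = 1466 kJ.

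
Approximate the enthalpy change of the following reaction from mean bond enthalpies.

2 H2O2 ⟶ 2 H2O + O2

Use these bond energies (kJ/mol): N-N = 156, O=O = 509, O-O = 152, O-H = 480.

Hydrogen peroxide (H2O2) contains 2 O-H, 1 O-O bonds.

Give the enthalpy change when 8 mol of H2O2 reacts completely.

Bonds broken (reactants):
  O-H: 4 × 480 = 1920
  O-O: 2 × 152 = 304
  Σ(broken) = 2224 kJ
Bonds formed (products):
  O-H: 4 × 480 = 1920
  O=O: 1 × 509 = 509
  Σ(formed) = 2429 kJ
ΔH = Σ(broken) − Σ(formed) = 2224 − 2429 = −205 kJ
For 4× the reaction as written: 4 × (−205) = −820 kJ

ΔH = −820 kJ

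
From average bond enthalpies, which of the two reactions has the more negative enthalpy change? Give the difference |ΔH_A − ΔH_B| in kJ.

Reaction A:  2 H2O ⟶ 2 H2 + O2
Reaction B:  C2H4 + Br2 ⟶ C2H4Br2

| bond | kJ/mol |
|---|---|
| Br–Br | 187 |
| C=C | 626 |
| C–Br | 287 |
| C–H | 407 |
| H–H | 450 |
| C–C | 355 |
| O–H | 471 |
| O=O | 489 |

Reaction A:
  Bonds broken (reactants):
    O–H: 4 × 471 = 1884
    Σ(broken) = 1884 kJ
  Bonds formed (products):
    H–H: 2 × 450 = 900
    O=O: 1 × 489 = 489
    Σ(formed) = 1389 kJ
  ΔH_A = 1884 − 1389 = +495 kJ
Reaction B:
  Bonds broken (reactants):
    Br–Br: 1 × 187 = 187
    C–H: 4 × 407 = 1628
    C=C: 1 × 626 = 626
    Σ(broken) = 2441 kJ
  Bonds formed (products):
    C–Br: 2 × 287 = 574
    C–C: 1 × 355 = 355
    C–H: 4 × 407 = 1628
    Σ(formed) = 2557 kJ
  ΔH_B = 2441 − 2557 = −116 kJ
ΔH_A − ΔH_B = +611 kJ, so reaction B has the more negative ΔH; |ΔH_A − ΔH_B| = 611 kJ.

Reaction B, by 611 kJ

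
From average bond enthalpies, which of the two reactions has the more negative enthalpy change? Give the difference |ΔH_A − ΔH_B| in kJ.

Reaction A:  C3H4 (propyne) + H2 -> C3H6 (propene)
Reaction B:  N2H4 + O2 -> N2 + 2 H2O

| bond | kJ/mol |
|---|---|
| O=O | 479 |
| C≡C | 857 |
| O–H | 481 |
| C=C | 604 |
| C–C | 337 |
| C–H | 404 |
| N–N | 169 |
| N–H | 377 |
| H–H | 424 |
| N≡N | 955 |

Reaction A:
  Bonds broken (reactants):
    C≡C: 1 × 857 = 857
    C–C: 1 × 337 = 337
    C–H: 4 × 404 = 1616
    H–H: 1 × 424 = 424
    Σ(broken) = 3234 kJ
  Bonds formed (products):
    C–C: 1 × 337 = 337
    C–H: 6 × 404 = 2424
    C=C: 1 × 604 = 604
    Σ(formed) = 3365 kJ
  ΔH_A = 3234 − 3365 = −131 kJ
Reaction B:
  Bonds broken (reactants):
    N–H: 4 × 377 = 1508
    N–N: 1 × 169 = 169
    O=O: 1 × 479 = 479
    Σ(broken) = 2156 kJ
  Bonds formed (products):
    N≡N: 1 × 955 = 955
    O–H: 4 × 481 = 1924
    Σ(formed) = 2879 kJ
  ΔH_B = 2156 − 2879 = −723 kJ
ΔH_A − ΔH_B = +592 kJ, so reaction B has the more negative ΔH; |ΔH_A − ΔH_B| = 592 kJ.

Reaction B, by 592 kJ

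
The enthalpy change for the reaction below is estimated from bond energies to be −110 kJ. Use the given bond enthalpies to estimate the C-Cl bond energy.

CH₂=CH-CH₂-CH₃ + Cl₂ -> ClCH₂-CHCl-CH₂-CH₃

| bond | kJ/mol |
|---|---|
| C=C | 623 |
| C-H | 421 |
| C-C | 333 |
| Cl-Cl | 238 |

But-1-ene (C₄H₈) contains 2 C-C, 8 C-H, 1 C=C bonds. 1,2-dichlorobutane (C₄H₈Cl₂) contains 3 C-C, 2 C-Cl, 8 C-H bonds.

Let D be the C-Cl bond energy.
Σ(broken) = 2×333 + 8×421 + 1×623 + 1×238 = 4895
Σ(formed) = 3×333 + 2×D + 8×421 = 4367 + 2D
ΔH = Σ(broken) − Σ(formed) = (4895) − (4367 + 2D) = +528 − 2D
Setting this equal to −110 kJ gives 2D = 638, so D = 319 kJ/mol.

D(C-Cl) ≈ 319 kJ/mol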